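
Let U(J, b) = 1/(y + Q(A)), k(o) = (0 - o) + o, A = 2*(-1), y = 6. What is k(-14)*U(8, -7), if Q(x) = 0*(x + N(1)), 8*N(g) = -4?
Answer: 0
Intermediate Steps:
N(g) = -½ (N(g) = (⅛)*(-4) = -½)
A = -2
k(o) = 0 (k(o) = -o + o = 0)
Q(x) = 0 (Q(x) = 0*(x - ½) = 0*(-½ + x) = 0)
U(J, b) = ⅙ (U(J, b) = 1/(6 + 0) = 1/6 = ⅙)
k(-14)*U(8, -7) = 0*(⅙) = 0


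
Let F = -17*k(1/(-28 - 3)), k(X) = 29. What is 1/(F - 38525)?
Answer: -1/39018 ≈ -2.5629e-5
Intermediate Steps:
F = -493 (F = -17*29 = -493)
1/(F - 38525) = 1/(-493 - 38525) = 1/(-39018) = -1/39018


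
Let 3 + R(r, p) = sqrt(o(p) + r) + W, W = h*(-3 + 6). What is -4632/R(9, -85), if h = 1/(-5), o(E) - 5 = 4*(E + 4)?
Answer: 208440/4037 + 57900*I*sqrt(310)/4037 ≈ 51.632 + 252.52*I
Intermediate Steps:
o(E) = 21 + 4*E (o(E) = 5 + 4*(E + 4) = 5 + 4*(4 + E) = 5 + (16 + 4*E) = 21 + 4*E)
h = -1/5 ≈ -0.20000
W = -3/5 (W = -(-3 + 6)/5 = -1/5*3 = -3/5 ≈ -0.60000)
R(r, p) = -18/5 + sqrt(21 + r + 4*p) (R(r, p) = -3 + (sqrt((21 + 4*p) + r) - 3/5) = -3 + (sqrt(21 + r + 4*p) - 3/5) = -3 + (-3/5 + sqrt(21 + r + 4*p)) = -18/5 + sqrt(21 + r + 4*p))
-4632/R(9, -85) = -4632/(-18/5 + sqrt(21 + 9 + 4*(-85))) = -4632/(-18/5 + sqrt(21 + 9 - 340)) = -4632/(-18/5 + sqrt(-310)) = -4632/(-18/5 + I*sqrt(310))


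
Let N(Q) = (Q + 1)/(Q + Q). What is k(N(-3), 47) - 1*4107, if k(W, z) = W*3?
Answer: -4106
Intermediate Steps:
N(Q) = (1 + Q)/(2*Q) (N(Q) = (1 + Q)/((2*Q)) = (1 + Q)*(1/(2*Q)) = (1 + Q)/(2*Q))
k(W, z) = 3*W
k(N(-3), 47) - 1*4107 = 3*((1/2)*(1 - 3)/(-3)) - 1*4107 = 3*((1/2)*(-1/3)*(-2)) - 4107 = 3*(1/3) - 4107 = 1 - 4107 = -4106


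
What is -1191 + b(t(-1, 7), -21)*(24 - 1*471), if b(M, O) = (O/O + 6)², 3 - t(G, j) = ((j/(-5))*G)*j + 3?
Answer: -23094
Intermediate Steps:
t(G, j) = G*j²/5 (t(G, j) = 3 - (((j/(-5))*G)*j + 3) = 3 - (((j*(-⅕))*G)*j + 3) = 3 - (((-j/5)*G)*j + 3) = 3 - ((-G*j/5)*j + 3) = 3 - (-G*j²/5 + 3) = 3 - (3 - G*j²/5) = 3 + (-3 + G*j²/5) = G*j²/5)
b(M, O) = 49 (b(M, O) = (1 + 6)² = 7² = 49)
-1191 + b(t(-1, 7), -21)*(24 - 1*471) = -1191 + 49*(24 - 1*471) = -1191 + 49*(24 - 471) = -1191 + 49*(-447) = -1191 - 21903 = -23094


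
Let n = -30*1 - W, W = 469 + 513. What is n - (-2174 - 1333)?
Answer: 2495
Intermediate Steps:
W = 982
n = -1012 (n = -30*1 - 1*982 = -30 - 982 = -1012)
n - (-2174 - 1333) = -1012 - (-2174 - 1333) = -1012 - 1*(-3507) = -1012 + 3507 = 2495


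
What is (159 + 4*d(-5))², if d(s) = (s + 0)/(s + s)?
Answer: 25921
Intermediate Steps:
d(s) = ½ (d(s) = s/((2*s)) = s*(1/(2*s)) = ½)
(159 + 4*d(-5))² = (159 + 4*(½))² = (159 + 2)² = 161² = 25921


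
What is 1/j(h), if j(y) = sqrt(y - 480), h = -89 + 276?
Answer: -I*sqrt(293)/293 ≈ -0.058421*I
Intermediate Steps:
h = 187
j(y) = sqrt(-480 + y)
1/j(h) = 1/(sqrt(-480 + 187)) = 1/(sqrt(-293)) = 1/(I*sqrt(293)) = -I*sqrt(293)/293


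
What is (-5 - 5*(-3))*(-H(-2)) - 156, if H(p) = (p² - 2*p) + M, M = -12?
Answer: -116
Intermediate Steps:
H(p) = -12 + p² - 2*p (H(p) = (p² - 2*p) - 12 = -12 + p² - 2*p)
(-5 - 5*(-3))*(-H(-2)) - 156 = (-5 - 5*(-3))*(-(-12 + (-2)² - 2*(-2))) - 156 = (-5 + 15)*(-(-12 + 4 + 4)) - 156 = 10*(-1*(-4)) - 156 = 10*4 - 156 = 40 - 156 = -116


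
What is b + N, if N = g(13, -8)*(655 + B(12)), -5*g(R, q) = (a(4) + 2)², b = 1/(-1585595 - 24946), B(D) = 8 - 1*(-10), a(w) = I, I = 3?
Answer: -5419470466/1610541 ≈ -3365.0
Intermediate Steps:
a(w) = 3
B(D) = 18 (B(D) = 8 + 10 = 18)
b = -1/1610541 (b = 1/(-1610541) = -1/1610541 ≈ -6.2091e-7)
g(R, q) = -5 (g(R, q) = -(3 + 2)²/5 = -⅕*5² = -⅕*25 = -5)
N = -3365 (N = -5*(655 + 18) = -5*673 = -3365)
b + N = -1/1610541 - 3365 = -5419470466/1610541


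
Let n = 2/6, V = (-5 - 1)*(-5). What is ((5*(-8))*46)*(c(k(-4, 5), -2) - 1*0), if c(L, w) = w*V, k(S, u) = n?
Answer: 110400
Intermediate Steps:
V = 30 (V = -6*(-5) = 30)
n = ⅓ (n = 2*(⅙) = ⅓ ≈ 0.33333)
k(S, u) = ⅓
c(L, w) = 30*w (c(L, w) = w*30 = 30*w)
((5*(-8))*46)*(c(k(-4, 5), -2) - 1*0) = ((5*(-8))*46)*(30*(-2) - 1*0) = (-40*46)*(-60 + 0) = -1840*(-60) = 110400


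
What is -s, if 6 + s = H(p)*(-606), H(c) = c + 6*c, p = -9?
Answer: -38172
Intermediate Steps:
H(c) = 7*c
s = 38172 (s = -6 + (7*(-9))*(-606) = -6 - 63*(-606) = -6 + 38178 = 38172)
-s = -1*38172 = -38172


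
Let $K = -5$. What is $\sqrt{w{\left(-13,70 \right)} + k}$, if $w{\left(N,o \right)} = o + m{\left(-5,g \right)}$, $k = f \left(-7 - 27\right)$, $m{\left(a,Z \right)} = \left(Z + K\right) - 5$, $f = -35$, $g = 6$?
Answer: $2 \sqrt{314} \approx 35.44$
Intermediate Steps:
$m{\left(a,Z \right)} = -10 + Z$ ($m{\left(a,Z \right)} = \left(Z - 5\right) - 5 = \left(-5 + Z\right) - 5 = -10 + Z$)
$k = 1190$ ($k = - 35 \left(-7 - 27\right) = \left(-35\right) \left(-34\right) = 1190$)
$w{\left(N,o \right)} = -4 + o$ ($w{\left(N,o \right)} = o + \left(-10 + 6\right) = o - 4 = -4 + o$)
$\sqrt{w{\left(-13,70 \right)} + k} = \sqrt{\left(-4 + 70\right) + 1190} = \sqrt{66 + 1190} = \sqrt{1256} = 2 \sqrt{314}$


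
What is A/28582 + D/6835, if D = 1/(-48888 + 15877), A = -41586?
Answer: -4691528450996/3224480973835 ≈ -1.4550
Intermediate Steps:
D = -1/33011 (D = 1/(-33011) = -1/33011 ≈ -3.0293e-5)
A/28582 + D/6835 = -41586/28582 - 1/33011/6835 = -41586*1/28582 - 1/33011*1/6835 = -20793/14291 - 1/225630185 = -4691528450996/3224480973835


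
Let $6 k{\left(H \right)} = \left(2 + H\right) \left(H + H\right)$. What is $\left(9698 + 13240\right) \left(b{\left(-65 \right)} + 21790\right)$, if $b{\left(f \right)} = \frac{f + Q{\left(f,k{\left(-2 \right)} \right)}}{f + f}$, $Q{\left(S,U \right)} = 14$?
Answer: $\frac{32488821219}{65} \approx 4.9983 \cdot 10^{8}$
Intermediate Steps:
$k{\left(H \right)} = \frac{H \left(2 + H\right)}{3}$ ($k{\left(H \right)} = \frac{\left(2 + H\right) \left(H + H\right)}{6} = \frac{\left(2 + H\right) 2 H}{6} = \frac{2 H \left(2 + H\right)}{6} = \frac{H \left(2 + H\right)}{3}$)
$b{\left(f \right)} = \frac{14 + f}{2 f}$ ($b{\left(f \right)} = \frac{f + 14}{f + f} = \frac{14 + f}{2 f}$)
$\left(9698 + 13240\right) \left(b{\left(-65 \right)} + 21790\right) = \left(9698 + 13240\right) \left(\frac{14 - 65}{2 \left(-65\right)} + 21790\right) = 22938 \left(\frac{1}{2} \left(- \frac{1}{65}\right) \left(-51\right) + 21790\right) = 22938 \left(\frac{51}{130} + 21790\right) = 22938 \cdot \frac{2832751}{130} = \frac{32488821219}{65}$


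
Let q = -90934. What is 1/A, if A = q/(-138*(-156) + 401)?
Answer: -21929/90934 ≈ -0.24115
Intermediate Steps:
A = -90934/21929 (A = -90934/(-138*(-156) + 401) = -90934/(21528 + 401) = -90934/21929 ≈ -4.1467)
1/A = 1/(-90934/21929) = -21929/90934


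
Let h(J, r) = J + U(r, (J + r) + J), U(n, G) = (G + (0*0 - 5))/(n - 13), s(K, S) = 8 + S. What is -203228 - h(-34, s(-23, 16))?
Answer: -2235085/11 ≈ -2.0319e+5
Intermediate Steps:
U(n, G) = (-5 + G)/(-13 + n) (U(n, G) = (G + (0 - 5))/(-13 + n) = (G - 5)/(-13 + n) = (-5 + G)/(-13 + n))
h(J, r) = J + (-5 + r + 2*J)/(-13 + r) (h(J, r) = J + (-5 + ((J + r) + J))/(-13 + r) = J + (-5 + (r + 2*J))/(-13 + r) = J + (-5 + r + 2*J)/(-13 + r))
-203228 - h(-34, s(-23, 16)) = -203228 - (-5 + (8 + 16) - 11*(-34) - 34*(8 + 16))/(-13 + (8 + 16)) = -203228 - (-5 + 24 + 374 - 34*24)/(-13 + 24) = -203228 - (-5 + 24 + 374 - 816)/11 = -203228 - (-423)/11 = -203228 - 1*(-423/11) = -203228 + 423/11 = -2235085/11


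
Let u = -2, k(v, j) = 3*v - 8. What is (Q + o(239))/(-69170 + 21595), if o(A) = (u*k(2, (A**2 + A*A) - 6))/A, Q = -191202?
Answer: 45697274/11370425 ≈ 4.0190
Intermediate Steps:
k(v, j) = -8 + 3*v
o(A) = 4/A (o(A) = (-2*(-8 + 3*2))/A = (-2*(-8 + 6))/A = (-2*(-2))/A = 4/A)
(Q + o(239))/(-69170 + 21595) = (-191202 + 4/239)/(-69170 + 21595) = (-191202 + 4*(1/239))/(-47575) = (-191202 + 4/239)*(-1/47575) = -45697274/239*(-1/47575) = 45697274/11370425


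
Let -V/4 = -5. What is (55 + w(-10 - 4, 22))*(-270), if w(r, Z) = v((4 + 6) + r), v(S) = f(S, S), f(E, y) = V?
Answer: -20250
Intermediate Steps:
V = 20 (V = -4*(-5) = 20)
f(E, y) = 20
v(S) = 20
w(r, Z) = 20
(55 + w(-10 - 4, 22))*(-270) = (55 + 20)*(-270) = 75*(-270) = -20250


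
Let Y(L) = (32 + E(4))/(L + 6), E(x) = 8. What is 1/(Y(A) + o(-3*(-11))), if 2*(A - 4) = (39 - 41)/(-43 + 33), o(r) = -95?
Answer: -101/9195 ≈ -0.010984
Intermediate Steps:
A = 41/10 (A = 4 + ((39 - 41)/(-43 + 33))/2 = 4 + (-2/(-10))/2 = 4 + (-2*(-⅒))/2 = 4 + (½)*(⅕) = 4 + ⅒ = 41/10 ≈ 4.1000)
Y(L) = 40/(6 + L) (Y(L) = (32 + 8)/(L + 6) = 40/(6 + L))
1/(Y(A) + o(-3*(-11))) = 1/(40/(6 + 41/10) - 95) = 1/(40/(101/10) - 95) = 1/(40*(10/101) - 95) = 1/(400/101 - 95) = 1/(-9195/101) = -101/9195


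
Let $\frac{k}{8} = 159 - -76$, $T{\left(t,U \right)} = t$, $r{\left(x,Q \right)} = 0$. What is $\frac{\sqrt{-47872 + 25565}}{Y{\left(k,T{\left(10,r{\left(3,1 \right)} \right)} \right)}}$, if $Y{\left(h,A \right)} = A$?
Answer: $\frac{i \sqrt{22307}}{10} \approx 14.936 i$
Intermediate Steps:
$k = 1880$ ($k = 8 \left(159 - -76\right) = 8 \left(159 + 76\right) = 8 \cdot 235 = 1880$)
$\frac{\sqrt{-47872 + 25565}}{Y{\left(k,T{\left(10,r{\left(3,1 \right)} \right)} \right)}} = \frac{\sqrt{-47872 + 25565}}{10} = \sqrt{-22307} \cdot \frac{1}{10} = i \sqrt{22307} \cdot \frac{1}{10} = \frac{i \sqrt{22307}}{10}$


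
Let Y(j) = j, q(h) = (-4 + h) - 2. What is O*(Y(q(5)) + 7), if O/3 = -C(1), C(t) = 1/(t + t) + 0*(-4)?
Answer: -9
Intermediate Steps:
q(h) = -6 + h
C(t) = 1/(2*t) (C(t) = 1/(2*t) + 0 = 1/(2*t))
O = -3/2 (O = 3*(-1/(2*1)) = 3*(-1/2) = -3/2 ≈ -1.5000)
O*(Y(q(5)) + 7) = -3*((-6 + 5) + 7)/2 = -3*(-1 + 7)/2 = -3/2*6 = -9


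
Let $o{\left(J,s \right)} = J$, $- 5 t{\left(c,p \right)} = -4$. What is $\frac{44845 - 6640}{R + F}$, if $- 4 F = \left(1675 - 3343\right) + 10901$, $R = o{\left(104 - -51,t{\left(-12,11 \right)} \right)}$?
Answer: $- \frac{5660}{319} \approx -17.743$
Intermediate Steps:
$t{\left(c,p \right)} = \frac{4}{5}$ ($t{\left(c,p \right)} = \left(- \frac{1}{5}\right) \left(-4\right) = \frac{4}{5}$)
$R = 155$ ($R = 104 - -51 = 104 + 51 = 155$)
$F = - \frac{9233}{4}$ ($F = - \frac{\left(1675 - 3343\right) + 10901}{4} = - \frac{-1668 + 10901}{4} = \left(- \frac{1}{4}\right) 9233 = - \frac{9233}{4} \approx -2308.3$)
$\frac{44845 - 6640}{R + F} = \frac{44845 - 6640}{155 - \frac{9233}{4}} = \frac{38205}{- \frac{8613}{4}} = 38205 \left(- \frac{4}{8613}\right) = - \frac{5660}{319}$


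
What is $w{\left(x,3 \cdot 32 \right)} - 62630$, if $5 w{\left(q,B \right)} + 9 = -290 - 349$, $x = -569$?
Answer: $- \frac{313798}{5} \approx -62760.0$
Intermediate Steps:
$w{\left(q,B \right)} = - \frac{648}{5}$ ($w{\left(q,B \right)} = - \frac{9}{5} + \frac{-290 - 349}{5} = - \frac{9}{5} + \frac{1}{5} \left(-639\right) = - \frac{9}{5} - \frac{639}{5} = - \frac{648}{5}$)
$w{\left(x,3 \cdot 32 \right)} - 62630 = - \frac{648}{5} - 62630 = - \frac{313798}{5}$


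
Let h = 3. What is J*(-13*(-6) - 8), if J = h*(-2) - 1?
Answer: -490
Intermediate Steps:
J = -7 (J = 3*(-2) - 1 = -6 - 1 = -7)
J*(-13*(-6) - 8) = -7*(-13*(-6) - 8) = -7*(78 - 8) = -7*70 = -490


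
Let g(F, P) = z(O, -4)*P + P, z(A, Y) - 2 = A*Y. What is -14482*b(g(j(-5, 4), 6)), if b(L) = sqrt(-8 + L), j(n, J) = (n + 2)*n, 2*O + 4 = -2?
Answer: -14482*sqrt(82) ≈ -1.3114e+5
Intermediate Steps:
O = -3 (O = -2 + (1/2)*(-2) = -2 - 1 = -3)
z(A, Y) = 2 + A*Y
j(n, J) = n*(2 + n) (j(n, J) = (2 + n)*n = n*(2 + n))
g(F, P) = 15*P (g(F, P) = (2 - 3*(-4))*P + P = (2 + 12)*P + P = 14*P + P = 15*P)
-14482*b(g(j(-5, 4), 6)) = -14482*sqrt(-8 + 15*6) = -14482*sqrt(-8 + 90) = -14482*sqrt(82)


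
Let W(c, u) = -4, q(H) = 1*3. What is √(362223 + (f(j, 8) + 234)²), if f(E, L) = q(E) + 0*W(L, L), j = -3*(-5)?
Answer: 6*√11622 ≈ 646.83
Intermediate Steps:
q(H) = 3
j = 15
f(E, L) = 3 (f(E, L) = 3 + 0*(-4) = 3 + 0 = 3)
√(362223 + (f(j, 8) + 234)²) = √(362223 + (3 + 234)²) = √(362223 + 237²) = √(362223 + 56169) = √418392 = 6*√11622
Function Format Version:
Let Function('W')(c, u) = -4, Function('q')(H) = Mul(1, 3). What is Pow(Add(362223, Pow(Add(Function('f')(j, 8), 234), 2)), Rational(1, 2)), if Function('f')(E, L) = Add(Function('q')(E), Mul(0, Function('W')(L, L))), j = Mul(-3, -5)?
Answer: Mul(6, Pow(11622, Rational(1, 2))) ≈ 646.83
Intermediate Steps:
Function('q')(H) = 3
j = 15
Function('f')(E, L) = 3 (Function('f')(E, L) = Add(3, Mul(0, -4)) = Add(3, 0) = 3)
Pow(Add(362223, Pow(Add(Function('f')(j, 8), 234), 2)), Rational(1, 2)) = Pow(Add(362223, Pow(Add(3, 234), 2)), Rational(1, 2)) = Pow(Add(362223, Pow(237, 2)), Rational(1, 2)) = Pow(Add(362223, 56169), Rational(1, 2)) = Pow(418392, Rational(1, 2)) = Mul(6, Pow(11622, Rational(1, 2)))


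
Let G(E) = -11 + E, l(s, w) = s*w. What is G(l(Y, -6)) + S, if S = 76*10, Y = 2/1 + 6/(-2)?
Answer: 755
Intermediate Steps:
Y = -1 (Y = 2*1 + 6*(-½) = 2 - 3 = -1)
S = 760
G(l(Y, -6)) + S = (-11 - 1*(-6)) + 760 = (-11 + 6) + 760 = -5 + 760 = 755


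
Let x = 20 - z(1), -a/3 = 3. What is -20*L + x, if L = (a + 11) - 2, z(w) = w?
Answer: 19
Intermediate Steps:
a = -9 (a = -3*3 = -9)
L = 0 (L = (-9 + 11) - 2 = 2 - 2 = 0)
x = 19 (x = 20 - 1*1 = 20 - 1 = 19)
-20*L + x = -20*0 + 19 = 0 + 19 = 19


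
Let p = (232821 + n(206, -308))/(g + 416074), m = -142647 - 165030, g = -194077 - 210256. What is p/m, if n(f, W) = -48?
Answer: -77591/1204145219 ≈ -6.4437e-5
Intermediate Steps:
g = -404333
m = -307677
p = 232773/11741 (p = (232821 - 48)/(-404333 + 416074) = 232773/11741 ≈ 19.826)
p/m = (232773/11741)/(-307677) = (232773/11741)*(-1/307677) = -77591/1204145219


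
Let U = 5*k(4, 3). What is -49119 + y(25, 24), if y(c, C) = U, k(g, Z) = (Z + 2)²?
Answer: -48994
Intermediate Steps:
k(g, Z) = (2 + Z)²
U = 125 (U = 5*(2 + 3)² = 5*5² = 5*25 = 125)
y(c, C) = 125
-49119 + y(25, 24) = -49119 + 125 = -48994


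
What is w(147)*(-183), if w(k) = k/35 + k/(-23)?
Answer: 46116/115 ≈ 401.01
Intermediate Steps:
w(k) = -12*k/805 (w(k) = k*(1/35) + k*(-1/23) = k/35 - k/23 = -12*k/805)
w(147)*(-183) = -12/805*147*(-183) = -252/115*(-183) = 46116/115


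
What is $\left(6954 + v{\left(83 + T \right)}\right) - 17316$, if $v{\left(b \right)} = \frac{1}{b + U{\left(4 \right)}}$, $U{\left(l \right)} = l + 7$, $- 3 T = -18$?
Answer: $- \frac{1036199}{100} \approx -10362.0$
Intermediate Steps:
$T = 6$ ($T = \left(- \frac{1}{3}\right) \left(-18\right) = 6$)
$U{\left(l \right)} = 7 + l$
$v{\left(b \right)} = \frac{1}{11 + b}$ ($v{\left(b \right)} = \frac{1}{b + \left(7 + 4\right)} = \frac{1}{b + 11} = \frac{1}{11 + b}$)
$\left(6954 + v{\left(83 + T \right)}\right) - 17316 = \left(6954 + \frac{1}{11 + \left(83 + 6\right)}\right) - 17316 = \left(6954 + \frac{1}{11 + 89}\right) - 17316 = \left(6954 + \frac{1}{100}\right) - 17316 = \frac{695401}{100} - 17316 = - \frac{1036199}{100}$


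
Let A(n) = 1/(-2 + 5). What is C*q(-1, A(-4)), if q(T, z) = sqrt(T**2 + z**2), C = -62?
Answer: -62*sqrt(10)/3 ≈ -65.354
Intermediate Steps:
A(n) = 1/3
C*q(-1, A(-4)) = -62*sqrt((-1)**2 + (1/3)**2) = -62*sqrt(1 + 1/9) = -62*sqrt(10)/3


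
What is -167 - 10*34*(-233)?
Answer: 79053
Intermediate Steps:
-167 - 10*34*(-233) = -167 - 340*(-233) = -167 + 79220 = 79053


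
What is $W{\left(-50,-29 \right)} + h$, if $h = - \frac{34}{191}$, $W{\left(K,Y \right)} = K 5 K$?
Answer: $\frac{2387466}{191} \approx 12500.0$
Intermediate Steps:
$W{\left(K,Y \right)} = 5 K^{2}$ ($W{\left(K,Y \right)} = 5 K K = 5 K^{2}$)
$h = - \frac{34}{191}$ ($h = \left(-34\right) \frac{1}{191} = - \frac{34}{191} \approx -0.17801$)
$W{\left(-50,-29 \right)} + h = 5 \left(-50\right)^{2} - \frac{34}{191} = 5 \cdot 2500 - \frac{34}{191} = 12500 - \frac{34}{191} = \frac{2387466}{191}$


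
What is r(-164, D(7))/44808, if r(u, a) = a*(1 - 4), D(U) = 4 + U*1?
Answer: -11/14936 ≈ -0.00073648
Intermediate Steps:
D(U) = 4 + U
r(u, a) = -3*a (r(u, a) = a*(-3) = -3*a)
r(-164, D(7))/44808 = -3*(4 + 7)/44808 = -3*11*(1/44808) = -33*1/44808 = -11/14936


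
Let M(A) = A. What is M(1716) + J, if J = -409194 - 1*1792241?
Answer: -2199719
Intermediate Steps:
J = -2201435 (J = -409194 - 1792241 = -2201435)
M(1716) + J = 1716 - 2201435 = -2199719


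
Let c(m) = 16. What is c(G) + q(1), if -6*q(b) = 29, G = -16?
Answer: 67/6 ≈ 11.167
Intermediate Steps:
q(b) = -29/6 (q(b) = -1/6*29 = -29/6)
c(G) + q(1) = 16 - 29/6 = 67/6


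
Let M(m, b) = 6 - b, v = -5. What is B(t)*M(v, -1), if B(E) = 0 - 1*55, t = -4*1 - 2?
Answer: -385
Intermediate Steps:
t = -6 (t = -4 - 2 = -6)
B(E) = -55 (B(E) = 0 - 55 = -55)
B(t)*M(v, -1) = -55*(6 - 1*(-1)) = -55*(6 + 1) = -55*7 = -385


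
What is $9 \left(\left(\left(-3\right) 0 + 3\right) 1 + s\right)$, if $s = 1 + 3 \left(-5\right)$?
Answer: $-99$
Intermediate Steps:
$s = -14$ ($s = 1 - 15 = -14$)
$9 \left(\left(\left(-3\right) 0 + 3\right) 1 + s\right) = 9 \left(\left(\left(-3\right) 0 + 3\right) 1 - 14\right) = 9 \left(\left(0 + 3\right) 1 - 14\right) = 9 \left(3 \cdot 1 - 14\right) = 9 \left(3 - 14\right) = 9 \left(-11\right) = -99$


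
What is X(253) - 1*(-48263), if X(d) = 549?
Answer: 48812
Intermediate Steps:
X(253) - 1*(-48263) = 549 - 1*(-48263) = 549 + 48263 = 48812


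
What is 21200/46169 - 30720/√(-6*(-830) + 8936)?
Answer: 21200/46169 - 15360*√71/497 ≈ -259.95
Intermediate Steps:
21200/46169 - 30720/√(-6*(-830) + 8936) = 21200*(1/46169) - 30720/√(4980 + 8936) = 21200/46169 - 30720*√71/994 = 21200/46169 - 15360*√71/497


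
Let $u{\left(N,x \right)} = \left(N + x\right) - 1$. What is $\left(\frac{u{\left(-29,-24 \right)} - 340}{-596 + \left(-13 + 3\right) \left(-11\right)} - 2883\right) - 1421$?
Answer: $- \frac{1045675}{243} \approx -4303.2$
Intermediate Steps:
$u{\left(N,x \right)} = -1 + N + x$
$\left(\frac{u{\left(-29,-24 \right)} - 340}{-596 + \left(-13 + 3\right) \left(-11\right)} - 2883\right) - 1421 = \left(\frac{\left(-1 - 29 - 24\right) - 340}{-596 + \left(-13 + 3\right) \left(-11\right)} - 2883\right) - 1421 = \left(\frac{-54 - 340}{-596 - -110} - 2883\right) - 1421 = \left(- \frac{394}{-596 + 110} - 2883\right) - 1421 = \left(- \frac{394}{-486} - 2883\right) - 1421 = \left(\left(-394\right) \left(- \frac{1}{486}\right) - 2883\right) - 1421 = \left(\frac{197}{243} - 2883\right) - 1421 = - \frac{700372}{243} - 1421 = - \frac{1045675}{243}$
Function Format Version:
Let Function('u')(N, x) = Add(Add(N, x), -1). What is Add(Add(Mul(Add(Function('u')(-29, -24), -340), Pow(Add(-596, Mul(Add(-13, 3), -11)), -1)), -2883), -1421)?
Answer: Rational(-1045675, 243) ≈ -4303.2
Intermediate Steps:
Function('u')(N, x) = Add(-1, N, x)
Add(Add(Mul(Add(Function('u')(-29, -24), -340), Pow(Add(-596, Mul(Add(-13, 3), -11)), -1)), -2883), -1421) = Add(Add(Mul(Add(Add(-1, -29, -24), -340), Pow(Add(-596, Mul(Add(-13, 3), -11)), -1)), -2883), -1421) = Add(Add(Mul(Add(-54, -340), Pow(Add(-596, Mul(-10, -11)), -1)), -2883), -1421) = Add(Add(Mul(-394, Pow(Add(-596, 110), -1)), -2883), -1421) = Add(Add(Mul(-394, Pow(-486, -1)), -2883), -1421) = Add(Add(Mul(-394, Rational(-1, 486)), -2883), -1421) = Add(Add(Rational(197, 243), -2883), -1421) = Add(Rational(-700372, 243), -1421) = Rational(-1045675, 243)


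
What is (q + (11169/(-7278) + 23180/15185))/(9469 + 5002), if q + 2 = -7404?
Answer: -54565705187/106618883902 ≈ -0.51178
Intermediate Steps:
q = -7406 (q = -2 - 7404 = -7406)
(q + (11169/(-7278) + 23180/15185))/(9469 + 5002) = (-7406 + (11169/(-7278) + 23180/15185))/(9469 + 5002) = (-7406 + (11169*(-1/7278) + 23180*(1/15185)))/14471 = (-7406 + (-3723/2426 + 4636/3037))*(1/14471) = (-7406 - 59815/7367762)*(1/14471) = -54565705187/7367762*1/14471 = -54565705187/106618883902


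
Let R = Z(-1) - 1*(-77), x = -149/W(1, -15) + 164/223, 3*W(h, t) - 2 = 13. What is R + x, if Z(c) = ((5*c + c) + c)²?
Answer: 108083/1115 ≈ 96.935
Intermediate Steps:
W(h, t) = 5 (W(h, t) = ⅔ + (⅓)*13 = ⅔ + 13/3 = 5)
x = -32407/1115 (x = -149/5 + 164/223 = -32407/1115 ≈ -29.065)
Z(c) = 49*c² (Z(c) = (6*c + c)² = (7*c)² = 49*c²)
R = 126 (R = 49*(-1)² - 1*(-77) = 49*1 + 77 = 49 + 77 = 126)
R + x = 126 - 32407/1115 = 108083/1115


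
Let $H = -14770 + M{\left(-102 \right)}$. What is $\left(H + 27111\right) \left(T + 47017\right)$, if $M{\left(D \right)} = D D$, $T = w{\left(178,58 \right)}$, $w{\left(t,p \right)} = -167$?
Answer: $1065603250$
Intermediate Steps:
$T = -167$
$M{\left(D \right)} = D^{2}$
$H = -4366$ ($H = -14770 + \left(-102\right)^{2} = -14770 + 10404 = -4366$)
$\left(H + 27111\right) \left(T + 47017\right) = \left(-4366 + 27111\right) \left(-167 + 47017\right) = 22745 \cdot 46850 = 1065603250$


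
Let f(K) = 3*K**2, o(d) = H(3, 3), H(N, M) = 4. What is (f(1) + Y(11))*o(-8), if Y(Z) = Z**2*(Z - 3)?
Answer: 3884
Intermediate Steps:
Y(Z) = Z**2*(-3 + Z)
o(d) = 4
(f(1) + Y(11))*o(-8) = (3*1**2 + 11**2*(-3 + 11))*4 = (3*1 + 121*8)*4 = (3 + 968)*4 = 971*4 = 3884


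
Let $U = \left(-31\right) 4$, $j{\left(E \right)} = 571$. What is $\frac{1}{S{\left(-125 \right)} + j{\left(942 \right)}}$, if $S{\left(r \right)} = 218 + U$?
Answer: $\frac{1}{665} \approx 0.0015038$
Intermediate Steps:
$U = -124$
$S{\left(r \right)} = 94$ ($S{\left(r \right)} = 218 - 124 = 94$)
$\frac{1}{S{\left(-125 \right)} + j{\left(942 \right)}} = \frac{1}{94 + 571} = \frac{1}{665}$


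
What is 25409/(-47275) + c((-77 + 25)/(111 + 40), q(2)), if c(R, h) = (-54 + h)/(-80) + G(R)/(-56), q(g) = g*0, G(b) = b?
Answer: 57436041/399757400 ≈ 0.14368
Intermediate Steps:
q(g) = 0
c(R, h) = 27/40 - R/56 - h/80 (c(R, h) = (-54 + h)/(-80) + R/(-56) = (-54 + h)*(-1/80) + R*(-1/56) = (27/40 - h/80) - R/56 = 27/40 - R/56 - h/80)
25409/(-47275) + c((-77 + 25)/(111 + 40), q(2)) = 25409/(-47275) + (27/40 - (-77 + 25)/(56*(111 + 40)) - 1/80*0) = 25409*(-1/47275) + (27/40 - (-13)/(14*151) + 0) = -25409/47275 + (27/40 - (-13)/(14*151) + 0) = -25409/47275 + (27/40 - 1/56*(-52/151) + 0) = -25409/47275 + (27/40 + 13/2114 + 0) = -25409/47275 + 28799/42280 = 57436041/399757400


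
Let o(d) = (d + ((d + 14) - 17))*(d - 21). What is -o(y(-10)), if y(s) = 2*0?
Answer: -63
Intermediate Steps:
y(s) = 0
o(d) = (-21 + d)*(-3 + 2*d) (o(d) = (d + ((14 + d) - 17))*(-21 + d) = (d + (-3 + d))*(-21 + d) = (-3 + 2*d)*(-21 + d) = (-21 + d)*(-3 + 2*d))
-o(y(-10)) = -(63 - 45*0 + 2*0**2) = -(63 + 0 + 2*0) = -(63 + 0 + 0) = -1*63 = -63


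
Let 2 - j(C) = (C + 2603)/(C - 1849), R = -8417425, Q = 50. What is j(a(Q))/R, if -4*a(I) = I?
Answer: -183/454174975 ≈ -4.0293e-7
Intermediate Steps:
a(I) = -I/4
j(C) = 2 - (2603 + C)/(-1849 + C) (j(C) = 2 - (C + 2603)/(C - 1849) = 2 - (2603 + C)/(-1849 + C))
j(a(Q))/R = ((-6301 - ¼*50)/(-1849 - ¼*50))/(-8417425) = ((-6301 - 25/2)/(-1849 - 25/2))*(-1/8417425) = (-12627/2/(-3723/2))*(-1/8417425) = -2/3723*(-12627/2)*(-1/8417425) = (4209/1241)*(-1/8417425) = -183/454174975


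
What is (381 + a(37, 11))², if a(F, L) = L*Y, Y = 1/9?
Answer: 11833600/81 ≈ 1.4609e+5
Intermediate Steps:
Y = ⅑ ≈ 0.11111
a(F, L) = L/9 (a(F, L) = L*(⅑) = L/9)
(381 + a(37, 11))² = (381 + (⅑)*11)² = (381 + 11/9)² = (3440/9)² = 11833600/81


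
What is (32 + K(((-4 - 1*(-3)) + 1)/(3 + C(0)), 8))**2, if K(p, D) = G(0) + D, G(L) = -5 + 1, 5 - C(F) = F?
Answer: 1296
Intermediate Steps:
C(F) = 5 - F
G(L) = -4
K(p, D) = -4 + D
(32 + K(((-4 - 1*(-3)) + 1)/(3 + C(0)), 8))**2 = (32 + (-4 + 8))**2 = (32 + 4)**2 = 36**2 = 1296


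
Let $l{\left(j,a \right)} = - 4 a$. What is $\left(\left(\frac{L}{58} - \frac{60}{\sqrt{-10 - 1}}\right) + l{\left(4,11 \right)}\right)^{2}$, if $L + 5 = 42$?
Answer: $\frac{57467075}{37004} - \frac{150900 i \sqrt{11}}{319} \approx 1553.0 - 1568.9 i$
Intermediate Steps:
$L = 37$ ($L = -5 + 42 = 37$)
$\left(\left(\frac{L}{58} - \frac{60}{\sqrt{-10 - 1}}\right) + l{\left(4,11 \right)}\right)^{2} = \left(\left(\frac{37}{58} - \frac{60}{\sqrt{-10 - 1}}\right) - 44\right)^{2} = \left(\left(37 \cdot \frac{1}{58} - \frac{60}{\sqrt{-11}}\right) - 44\right)^{2} = \left(\left(\frac{37}{58} - \frac{60}{i \sqrt{11}}\right) - 44\right)^{2} = \left(\left(\frac{37}{58} - 60 \left(- \frac{i \sqrt{11}}{11}\right)\right) - 44\right)^{2} = \left(\left(\frac{37}{58} + \frac{60 i \sqrt{11}}{11}\right) - 44\right)^{2} = \left(- \frac{2515}{58} + \frac{60 i \sqrt{11}}{11}\right)^{2}$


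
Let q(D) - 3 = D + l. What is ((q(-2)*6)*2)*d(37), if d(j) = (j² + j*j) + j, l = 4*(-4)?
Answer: -499500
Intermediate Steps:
l = -16
q(D) = -13 + D (q(D) = 3 + (D - 16) = 3 + (-16 + D) = -13 + D)
d(j) = j + 2*j² (d(j) = (j² + j²) + j = 2*j² + j = j + 2*j²)
((q(-2)*6)*2)*d(37) = (((-13 - 2)*6)*2)*(37*(1 + 2*37)) = (-15*6*2)*(37*(1 + 74)) = (-90*2)*(37*75) = -180*2775 = -499500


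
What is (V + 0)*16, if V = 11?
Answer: 176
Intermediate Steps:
(V + 0)*16 = (11 + 0)*16 = 11*16 = 176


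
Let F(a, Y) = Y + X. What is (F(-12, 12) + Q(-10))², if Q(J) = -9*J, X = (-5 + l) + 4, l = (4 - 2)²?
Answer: 11025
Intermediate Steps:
l = 4 (l = 2² = 4)
X = 3 (X = (-5 + 4) + 4 = -1 + 4 = 3)
F(a, Y) = 3 + Y (F(a, Y) = Y + 3 = 3 + Y)
(F(-12, 12) + Q(-10))² = ((3 + 12) - 9*(-10))² = (15 + 90)² = 105² = 11025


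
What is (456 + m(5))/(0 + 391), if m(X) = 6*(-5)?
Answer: 426/391 ≈ 1.0895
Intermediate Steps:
m(X) = -30
(456 + m(5))/(0 + 391) = (456 - 30)/(0 + 391) = 426/391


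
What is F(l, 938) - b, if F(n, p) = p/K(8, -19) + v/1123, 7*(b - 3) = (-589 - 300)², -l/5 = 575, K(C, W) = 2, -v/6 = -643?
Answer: -126262893/1123 ≈ -1.1243e+5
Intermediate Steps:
v = 3858 (v = -6*(-643) = 3858)
l = -2875 (l = -5*575 = -2875)
b = 112906 (b = 3 + (-589 - 300)²/7 = 3 + (⅐)*(-889)² = 3 + (⅐)*790321 = 3 + 112903 = 112906)
F(n, p) = 3858/1123 + p/2 (F(n, p) = p/2 + 3858/1123 = 3858/1123 + p/2)
F(l, 938) - b = (3858/1123 + (½)*938) - 1*112906 = (3858/1123 + 469) - 112906 = 530545/1123 - 112906 = -126262893/1123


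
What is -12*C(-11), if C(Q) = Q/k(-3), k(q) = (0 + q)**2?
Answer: 44/3 ≈ 14.667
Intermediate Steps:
k(q) = q**2
C(Q) = Q/9 (C(Q) = Q/((-3)**2) = Q/9)
-12*C(-11) = -4*(-11)/3 = -12*(-11/9) = 44/3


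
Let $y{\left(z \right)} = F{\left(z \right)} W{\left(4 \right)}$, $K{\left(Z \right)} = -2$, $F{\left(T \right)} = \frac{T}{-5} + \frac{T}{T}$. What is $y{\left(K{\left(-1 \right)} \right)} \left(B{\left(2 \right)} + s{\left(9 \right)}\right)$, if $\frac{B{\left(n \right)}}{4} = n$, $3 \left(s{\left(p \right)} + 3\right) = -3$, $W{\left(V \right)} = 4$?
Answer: $\frac{112}{5} \approx 22.4$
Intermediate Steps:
$s{\left(p \right)} = -4$ ($s{\left(p \right)} = -3 + \frac{1}{3} \left(-3\right) = -3 - 1 = -4$)
$B{\left(n \right)} = 4 n$
$F{\left(T \right)} = 1 - \frac{T}{5}$ ($F{\left(T \right)} = T \left(- \frac{1}{5}\right) + 1 = - \frac{T}{5} + 1 = 1 - \frac{T}{5}$)
$y{\left(z \right)} = 4 - \frac{4 z}{5}$ ($y{\left(z \right)} = \left(1 - \frac{z}{5}\right) 4 = 4 - \frac{4 z}{5}$)
$y{\left(K{\left(-1 \right)} \right)} \left(B{\left(2 \right)} + s{\left(9 \right)}\right) = \left(4 - - \frac{8}{5}\right) \left(4 \cdot 2 - 4\right) = \left(4 + \frac{8}{5}\right) \left(8 - 4\right) = \frac{28}{5} \cdot 4 = \frac{112}{5}$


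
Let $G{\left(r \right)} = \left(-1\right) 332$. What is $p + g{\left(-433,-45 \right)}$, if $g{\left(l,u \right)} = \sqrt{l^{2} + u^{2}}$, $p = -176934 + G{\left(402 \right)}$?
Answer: $-177266 + \sqrt{189514} \approx -1.7683 \cdot 10^{5}$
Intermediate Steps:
$G{\left(r \right)} = -332$
$p = -177266$ ($p = -176934 - 332 = -177266$)
$p + g{\left(-433,-45 \right)} = -177266 + \sqrt{\left(-433\right)^{2} + \left(-45\right)^{2}} = -177266 + \sqrt{187489 + 2025} = -177266 + \sqrt{189514}$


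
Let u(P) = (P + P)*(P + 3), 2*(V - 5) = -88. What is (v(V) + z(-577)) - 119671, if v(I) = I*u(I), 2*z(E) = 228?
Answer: -229069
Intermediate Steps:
V = -39 (V = 5 + (½)*(-88) = 5 - 44 = -39)
u(P) = 2*P*(3 + P) (u(P) = (2*P)*(3 + P) = 2*P*(3 + P))
z(E) = 114 (z(E) = (½)*228 = 114)
v(I) = 2*I²*(3 + I) (v(I) = I*(2*I*(3 + I)) = 2*I²*(3 + I))
(v(V) + z(-577)) - 119671 = (2*(-39)²*(3 - 39) + 114) - 119671 = (2*1521*(-36) + 114) - 119671 = (-109512 + 114) - 119671 = -109398 - 119671 = -229069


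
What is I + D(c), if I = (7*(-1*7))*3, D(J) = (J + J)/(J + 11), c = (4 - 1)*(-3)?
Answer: -156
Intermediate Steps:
c = -9 (c = 3*(-3) = -9)
D(J) = 2*J/(11 + J) (D(J) = (2*J)/(11 + J) = 2*J/(11 + J))
I = -147 (I = (7*(-7))*3 = -49*3 = -147)
I + D(c) = -147 + 2*(-9)/(11 - 9) = -147 + 2*(-9)/2 = -147 + 2*(-9)*(½) = -147 - 9 = -156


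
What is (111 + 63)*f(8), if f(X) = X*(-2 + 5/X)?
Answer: -1914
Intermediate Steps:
(111 + 63)*f(8) = (111 + 63)*(5 - 2*8) = 174*(5 - 16) = 174*(-11) = -1914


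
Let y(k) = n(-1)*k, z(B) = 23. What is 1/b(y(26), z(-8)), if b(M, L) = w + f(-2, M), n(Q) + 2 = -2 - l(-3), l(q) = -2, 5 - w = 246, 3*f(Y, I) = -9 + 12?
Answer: -1/240 ≈ -0.0041667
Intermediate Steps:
f(Y, I) = 1 (f(Y, I) = (-9 + 12)/3 = (⅓)*3 = 1)
w = -241 (w = 5 - 1*246 = 5 - 246 = -241)
n(Q) = -2 (n(Q) = -2 + (-2 - 1*(-2)) = -2 + (-2 + 2) = -2 + 0 = -2)
y(k) = -2*k
b(M, L) = -240 (b(M, L) = -241 + 1 = -240)
1/b(y(26), z(-8)) = 1/(-240) = -1/240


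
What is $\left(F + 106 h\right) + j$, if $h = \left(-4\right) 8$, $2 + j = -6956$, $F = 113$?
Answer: $-10237$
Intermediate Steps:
$j = -6958$ ($j = -2 - 6956 = -6958$)
$h = -32$
$\left(F + 106 h\right) + j = \left(113 + 106 \left(-32\right)\right) - 6958 = \left(113 - 3392\right) - 6958 = -3279 - 6958 = -10237$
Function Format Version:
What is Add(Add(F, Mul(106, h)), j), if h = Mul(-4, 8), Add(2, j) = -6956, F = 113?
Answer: -10237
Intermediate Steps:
j = -6958 (j = Add(-2, -6956) = -6958)
h = -32
Add(Add(F, Mul(106, h)), j) = Add(Add(113, Mul(106, -32)), -6958) = Add(Add(113, -3392), -6958) = Add(-3279, -6958) = -10237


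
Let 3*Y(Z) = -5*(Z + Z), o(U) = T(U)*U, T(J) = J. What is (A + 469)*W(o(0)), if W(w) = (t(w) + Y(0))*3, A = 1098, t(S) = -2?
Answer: -9402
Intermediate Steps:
o(U) = U**2 (o(U) = U*U = U**2)
Y(Z) = -10*Z/3 (Y(Z) = (-5*(Z + Z))/3 = (-10*Z)/3 = -10*Z/3)
W(w) = -6 (W(w) = (-2 - 10/3*0)*3 = (-2 + 0)*3 = -2*3 = -6)
(A + 469)*W(o(0)) = (1098 + 469)*(-6) = 1567*(-6) = -9402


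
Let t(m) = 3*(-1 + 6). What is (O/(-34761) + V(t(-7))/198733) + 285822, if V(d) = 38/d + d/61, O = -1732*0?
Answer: 51974071128833/181840695 ≈ 2.8582e+5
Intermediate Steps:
O = 0
t(m) = 15 (t(m) = 3*5 = 15)
V(d) = 38/d + d/61 (V(d) = 38/d + d*(1/61) = 38/d + d/61)
(O/(-34761) + V(t(-7))/198733) + 285822 = (0/(-34761) + (38/15 + (1/61)*15)/198733) + 285822 = (0*(-1/34761) + (38*(1/15) + 15/61)*(1/198733)) + 285822 = (0 + (38/15 + 15/61)*(1/198733)) + 285822 = (0 + (2543/915)*(1/198733)) + 285822 = (0 + 2543/181840695) + 285822 = 2543/181840695 + 285822 = 51974071128833/181840695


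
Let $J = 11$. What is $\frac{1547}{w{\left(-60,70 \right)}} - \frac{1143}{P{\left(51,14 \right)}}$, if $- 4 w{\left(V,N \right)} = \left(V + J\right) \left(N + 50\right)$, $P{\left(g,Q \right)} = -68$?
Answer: $\frac{127529}{7140} \approx 17.861$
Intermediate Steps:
$w{\left(V,N \right)} = - \frac{\left(11 + V\right) \left(50 + N\right)}{4}$ ($w{\left(V,N \right)} = - \frac{\left(V + 11\right) \left(N + 50\right)}{4} = - \frac{\left(11 + V\right) \left(50 + N\right)}{4}$)
$\frac{1547}{w{\left(-60,70 \right)}} - \frac{1143}{P{\left(51,14 \right)}} = \frac{1547}{- \frac{275}{2} - -750 - \frac{385}{2} - \frac{35}{2} \left(-60\right)} - \frac{1143}{-68} = \frac{1547}{- \frac{275}{2} + 750 - \frac{385}{2} + 1050} - - \frac{1143}{68} = \frac{1547}{1470} + \frac{1143}{68} = 1547 \cdot \frac{1}{1470} + \frac{1143}{68} = \frac{221}{210} + \frac{1143}{68} = \frac{127529}{7140}$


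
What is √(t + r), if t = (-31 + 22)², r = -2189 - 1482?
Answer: I*√3590 ≈ 59.917*I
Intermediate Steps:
r = -3671
t = 81 (t = (-9)² = 81)
√(t + r) = √(81 - 3671) = √(-3590) = I*√3590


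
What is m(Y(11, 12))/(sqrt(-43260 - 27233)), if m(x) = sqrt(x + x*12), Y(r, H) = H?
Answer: -2*I*sqrt(2749227)/70493 ≈ -0.047042*I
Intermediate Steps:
m(x) = sqrt(13)*sqrt(x) (m(x) = sqrt(x + 12*x) = sqrt(13*x) = sqrt(13)*sqrt(x))
m(Y(11, 12))/(sqrt(-43260 - 27233)) = (sqrt(13)*sqrt(12))/(sqrt(-43260 - 27233)) = (sqrt(13)*(2*sqrt(3)))/(sqrt(-70493)) = (2*sqrt(39))/((I*sqrt(70493))) = (2*sqrt(39))*(-I*sqrt(70493)/70493) = -2*I*sqrt(2749227)/70493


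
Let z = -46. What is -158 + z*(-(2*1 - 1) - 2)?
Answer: -20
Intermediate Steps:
-158 + z*(-(2*1 - 1) - 2) = -158 - 46*(-(2*1 - 1) - 2) = -158 - 46*(-(2 - 1) - 2) = -158 - 46*(-1*1 - 2) = -158 - 46*(-1 - 2) = -158 - 46*(-3) = -158 + 138 = -20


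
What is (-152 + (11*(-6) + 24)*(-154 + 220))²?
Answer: 8549776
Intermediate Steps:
(-152 + (11*(-6) + 24)*(-154 + 220))² = (-152 + (-66 + 24)*66)² = (-152 - 42*66)² = (-152 - 2772)² = (-2924)² = 8549776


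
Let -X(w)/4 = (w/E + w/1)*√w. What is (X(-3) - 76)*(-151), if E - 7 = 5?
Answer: 11476 - 1963*I*√3 ≈ 11476.0 - 3400.0*I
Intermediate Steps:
E = 12 (E = 7 + 5 = 12)
X(w) = -13*w^(3/2)/3 (X(w) = -4*(w/12 + w/1)*√w = -4*(w*(1/12) + w*1)*√w = -4*(w/12 + w)*√w = -4*13*w/12*√w = -13*w^(3/2)/3)
(X(-3) - 76)*(-151) = (-(-13)*I*√3 - 76)*(-151) = (13*I*√3 - 76)*(-151) = (-76 + 13*I*√3)*(-151) = 11476 - 1963*I*√3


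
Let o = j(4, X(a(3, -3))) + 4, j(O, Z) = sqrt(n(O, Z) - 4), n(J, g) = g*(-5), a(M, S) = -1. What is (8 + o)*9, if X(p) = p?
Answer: 117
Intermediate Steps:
n(J, g) = -5*g
j(O, Z) = sqrt(-4 - 5*Z) (j(O, Z) = sqrt(-5*Z - 4) = sqrt(-4 - 5*Z))
o = 5 (o = sqrt(-4 - 5*(-1)) + 4 = sqrt(-4 + 5) + 4 = sqrt(1) + 4 = 1 + 4 = 5)
(8 + o)*9 = (8 + 5)*9 = 13*9 = 117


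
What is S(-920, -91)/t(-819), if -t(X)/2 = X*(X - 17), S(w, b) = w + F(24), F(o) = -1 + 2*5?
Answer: 911/1369368 ≈ 0.00066527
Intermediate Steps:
F(o) = 9 (F(o) = -1 + 10 = 9)
S(w, b) = 9 + w (S(w, b) = w + 9 = 9 + w)
t(X) = -2*X*(-17 + X) (t(X) = -2*X*(X - 17) = -2*X*(-17 + X))
S(-920, -91)/t(-819) = (9 - 920)/((2*(-819)*(17 - 1*(-819)))) = -911*(-1/(1638*(17 + 819))) = -911/(2*(-819)*836) = -911/(-1369368) = -911*(-1/1369368) = 911/1369368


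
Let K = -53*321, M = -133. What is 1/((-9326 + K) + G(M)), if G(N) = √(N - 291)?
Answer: -26339/693743345 - 2*I*√106/693743345 ≈ -3.7966e-5 - 2.9681e-8*I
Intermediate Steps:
K = -17013
G(N) = √(-291 + N)
1/((-9326 + K) + G(M)) = 1/((-9326 - 17013) + √(-291 - 133)) = 1/(-26339 + √(-424)) = 1/(-26339 + 2*I*√106)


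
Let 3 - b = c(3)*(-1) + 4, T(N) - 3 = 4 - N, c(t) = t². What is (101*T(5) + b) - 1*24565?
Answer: -24355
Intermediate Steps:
T(N) = 7 - N (T(N) = 3 + (4 - N) = 7 - N)
b = 8 (b = 3 - (3²*(-1) + 4) = 3 - (9*(-1) + 4) = 3 - (-9 + 4) = 3 - 1*(-5) = 3 + 5 = 8)
(101*T(5) + b) - 1*24565 = (101*(7 - 1*5) + 8) - 1*24565 = (101*(7 - 5) + 8) - 24565 = (101*2 + 8) - 24565 = (202 + 8) - 24565 = 210 - 24565 = -24355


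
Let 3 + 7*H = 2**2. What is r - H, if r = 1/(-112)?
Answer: -17/112 ≈ -0.15179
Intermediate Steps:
r = -1/112 ≈ -0.0089286
H = 1/7 (H = -3/7 + (1/7)*2**2 = -3/7 + (1/7)*4 = -3/7 + 4/7 = 1/7 ≈ 0.14286)
r - H = -1/112 - 1*1/7 = -1/112 - 1/7 = -17/112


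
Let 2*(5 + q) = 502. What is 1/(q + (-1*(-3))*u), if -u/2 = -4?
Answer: 1/270 ≈ 0.0037037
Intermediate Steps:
u = 8 (u = -2*(-4) = 8)
q = 246 (q = -5 + (1/2)*502 = -5 + 251 = 246)
1/(q + (-1*(-3))*u) = 1/(246 - 1*(-3)*8) = 1/(246 + 3*8) = 1/(246 + 24) = 1/270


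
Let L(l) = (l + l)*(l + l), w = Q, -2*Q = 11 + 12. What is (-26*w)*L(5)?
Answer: 29900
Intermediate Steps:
Q = -23/2 (Q = -(11 + 12)/2 = -½*23 = -23/2 ≈ -11.500)
w = -23/2 ≈ -11.500
L(l) = 4*l² (L(l) = (2*l)*(2*l) = 4*l²)
(-26*w)*L(5) = (-26*(-23/2))*(4*5²) = 299*(4*25) = 299*100 = 29900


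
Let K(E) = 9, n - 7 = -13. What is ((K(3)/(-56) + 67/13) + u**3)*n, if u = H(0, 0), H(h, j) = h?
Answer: -10905/364 ≈ -29.959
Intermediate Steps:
n = -6 (n = 7 - 13 = -6)
u = 0
((K(3)/(-56) + 67/13) + u**3)*n = ((9/(-56) + 67/13) + 0**3)*(-6) = ((9*(-1/56) + 67*(1/13)) + 0)*(-6) = ((-9/56 + 67/13) + 0)*(-6) = (3635/728 + 0)*(-6) = (3635/728)*(-6) = -10905/364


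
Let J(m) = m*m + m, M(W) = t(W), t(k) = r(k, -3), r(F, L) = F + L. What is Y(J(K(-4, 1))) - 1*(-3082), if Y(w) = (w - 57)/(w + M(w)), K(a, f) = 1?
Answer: 3027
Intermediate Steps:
t(k) = -3 + k (t(k) = k - 3 = -3 + k)
M(W) = -3 + W
J(m) = m + m² (J(m) = m² + m = m + m²)
Y(w) = (-57 + w)/(-3 + 2*w) (Y(w) = (w - 57)/(w + (-3 + w)) = (-57 + w)/(-3 + 2*w))
Y(J(K(-4, 1))) - 1*(-3082) = (-57 + 1*(1 + 1))/(-3 + 2*(1*(1 + 1))) - 1*(-3082) = (-57 + 1*2)/(-3 + 2*(1*2)) + 3082 = (-57 + 2)/(-3 + 2*2) + 3082 = -55/(-3 + 4) + 3082 = -55/1 + 3082 = 1*(-55) + 3082 = -55 + 3082 = 3027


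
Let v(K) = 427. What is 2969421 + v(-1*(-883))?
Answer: 2969848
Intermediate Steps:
2969421 + v(-1*(-883)) = 2969421 + 427 = 2969848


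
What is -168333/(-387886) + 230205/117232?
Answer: 54513655443/22736325776 ≈ 2.3976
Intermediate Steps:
-168333/(-387886) + 230205/117232 = -168333*(-1/387886) + 230205*(1/117232) = 168333/387886 + 230205/117232 = 54513655443/22736325776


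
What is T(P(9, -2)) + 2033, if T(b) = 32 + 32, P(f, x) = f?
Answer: 2097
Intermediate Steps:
T(b) = 64
T(P(9, -2)) + 2033 = 64 + 2033 = 2097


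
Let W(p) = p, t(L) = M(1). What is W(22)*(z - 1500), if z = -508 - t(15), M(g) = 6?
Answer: -44308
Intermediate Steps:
t(L) = 6
z = -514 (z = -508 - 1*6 = -508 - 6 = -514)
W(22)*(z - 1500) = 22*(-514 - 1500) = 22*(-2014) = -44308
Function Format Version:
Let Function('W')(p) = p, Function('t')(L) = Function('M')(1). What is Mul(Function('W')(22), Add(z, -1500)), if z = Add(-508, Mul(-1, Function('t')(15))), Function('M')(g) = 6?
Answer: -44308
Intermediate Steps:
Function('t')(L) = 6
z = -514 (z = Add(-508, Mul(-1, 6)) = Add(-508, -6) = -514)
Mul(Function('W')(22), Add(z, -1500)) = Mul(22, Add(-514, -1500)) = Mul(22, -2014) = -44308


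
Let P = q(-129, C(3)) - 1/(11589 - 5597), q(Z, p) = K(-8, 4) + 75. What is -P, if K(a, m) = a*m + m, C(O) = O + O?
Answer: -281623/5992 ≈ -47.000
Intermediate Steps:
C(O) = 2*O
K(a, m) = m + a*m
q(Z, p) = 47 (q(Z, p) = 4*(1 - 8) + 75 = 4*(-7) + 75 = -28 + 75 = 47)
P = 281623/5992 (P = 47 - 1/(11589 - 5597) = 47 - 1/5992 = 281623/5992 ≈ 47.000)
-P = -1*281623/5992 = -281623/5992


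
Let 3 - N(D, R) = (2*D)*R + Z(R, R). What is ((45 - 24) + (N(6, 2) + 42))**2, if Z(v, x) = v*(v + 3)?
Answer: 1024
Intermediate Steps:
Z(v, x) = v*(3 + v)
N(D, R) = 3 - R*(3 + R) - 2*D*R (N(D, R) = 3 - ((2*D)*R + R*(3 + R)) = 3 - (2*D*R + R*(3 + R)) = 3 - (R*(3 + R) + 2*D*R) = 3 + (-R*(3 + R) - 2*D*R) = 3 - R*(3 + R) - 2*D*R)
((45 - 24) + (N(6, 2) + 42))**2 = ((45 - 24) + ((3 - 1*2*(3 + 2) - 2*6*2) + 42))**2 = (21 + ((3 - 1*2*5 - 24) + 42))**2 = (21 + ((3 - 10 - 24) + 42))**2 = (21 + (-31 + 42))**2 = (21 + 11)**2 = 32**2 = 1024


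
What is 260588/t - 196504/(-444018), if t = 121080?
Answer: 1937478707/746690270 ≈ 2.5948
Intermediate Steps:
260588/t - 196504/(-444018) = 260588/121080 - 196504/(-444018) = 260588*(1/121080) - 196504*(-1/444018) = 65147/30270 + 98252/222009 = 1937478707/746690270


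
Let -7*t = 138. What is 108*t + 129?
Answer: -14001/7 ≈ -2000.1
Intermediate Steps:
t = -138/7 (t = -1/7*138 = -138/7 ≈ -19.714)
108*t + 129 = 108*(-138/7) + 129 = -14904/7 + 129 = -14001/7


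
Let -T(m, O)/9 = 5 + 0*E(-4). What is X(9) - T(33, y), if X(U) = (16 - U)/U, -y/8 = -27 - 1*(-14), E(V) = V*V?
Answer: 412/9 ≈ 45.778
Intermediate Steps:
E(V) = V²
y = 104 (y = -8*(-27 - 1*(-14)) = -8*(-27 + 14) = -8*(-13) = 104)
X(U) = (16 - U)/U
T(m, O) = -45 (T(m, O) = -9*(5 + 0*(-4)²) = -9*(5 + 0*16) = -9*(5 + 0) = -9*5 = -45)
X(9) - T(33, y) = (16 - 1*9)/9 - 1*(-45) = (16 - 9)/9 + 45 = (⅑)*7 + 45 = 7/9 + 45 = 412/9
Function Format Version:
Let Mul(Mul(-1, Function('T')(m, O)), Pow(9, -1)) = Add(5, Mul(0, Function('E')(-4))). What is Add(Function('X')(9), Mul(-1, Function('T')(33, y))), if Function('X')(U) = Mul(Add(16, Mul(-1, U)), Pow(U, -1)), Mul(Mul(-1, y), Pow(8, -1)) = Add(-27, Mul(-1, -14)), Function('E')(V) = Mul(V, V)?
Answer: Rational(412, 9) ≈ 45.778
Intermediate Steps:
Function('E')(V) = Pow(V, 2)
y = 104 (y = Mul(-8, Add(-27, Mul(-1, -14))) = Mul(-8, Add(-27, 14)) = Mul(-8, -13) = 104)
Function('X')(U) = Mul(Pow(U, -1), Add(16, Mul(-1, U)))
Function('T')(m, O) = -45 (Function('T')(m, O) = Mul(-9, Add(5, Mul(0, Pow(-4, 2)))) = Mul(-9, Add(5, Mul(0, 16))) = Mul(-9, Add(5, 0)) = Mul(-9, 5) = -45)
Add(Function('X')(9), Mul(-1, Function('T')(33, y))) = Add(Mul(Pow(9, -1), Add(16, Mul(-1, 9))), Mul(-1, -45)) = Add(Mul(Rational(1, 9), Add(16, -9)), 45) = Add(Mul(Rational(1, 9), 7), 45) = Add(Rational(7, 9), 45) = Rational(412, 9)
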